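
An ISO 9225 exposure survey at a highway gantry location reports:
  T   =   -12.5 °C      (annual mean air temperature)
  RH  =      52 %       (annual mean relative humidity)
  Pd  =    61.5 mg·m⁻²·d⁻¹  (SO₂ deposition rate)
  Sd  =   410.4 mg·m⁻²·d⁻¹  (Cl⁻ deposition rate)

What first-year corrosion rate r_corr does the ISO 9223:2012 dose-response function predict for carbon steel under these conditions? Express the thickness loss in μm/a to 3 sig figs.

r_corr = 15.8 μm/a

carbon steel: T≤10 °C ⇒ hinge +0.150·(-12.5−10) = -3.3750
  Pd branch = 1.77·Pd^0.52·e^(0.02·RH+f) = 1.459 μm/a
  Cl⁻ term: 0.102·410.4^0.62·exp(0.033·52+0.04·-12.5) = 14.35
  r_corr = 1.459 + 14.35 = 15.81 μm/a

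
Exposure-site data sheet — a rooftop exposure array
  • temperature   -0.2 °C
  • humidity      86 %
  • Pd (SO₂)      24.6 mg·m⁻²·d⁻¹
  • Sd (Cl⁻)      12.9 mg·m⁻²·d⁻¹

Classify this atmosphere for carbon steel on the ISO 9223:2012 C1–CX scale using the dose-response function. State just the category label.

C2

carbon steel: f(T) = +0.150·(T−10) [T≤10 °C] = -1.5300
  SO₂ term: 1.77·24.6^0.52·exp(0.02·86-1.5300) = 11.32
  Cl⁻ term: 0.102·12.9^0.62·exp(0.033·86+0.04·-0.2) = 8.438
  r_corr = 11.32 + 8.438 = 19.76 μm/a
Category bounds: 1.3…25 μm/a bracket r_corr ⇒ C2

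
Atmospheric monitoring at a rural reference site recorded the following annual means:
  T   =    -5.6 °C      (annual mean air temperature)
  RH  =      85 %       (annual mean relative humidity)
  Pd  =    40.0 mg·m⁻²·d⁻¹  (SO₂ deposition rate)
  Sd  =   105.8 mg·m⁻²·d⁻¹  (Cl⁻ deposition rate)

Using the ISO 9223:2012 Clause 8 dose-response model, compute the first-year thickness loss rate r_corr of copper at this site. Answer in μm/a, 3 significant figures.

copper: temperature factor f = +0.126·(-15.6) = -1.9656
  Pd branch = 0.0053·Pd^0.26·e^(0.059·RH+f) = 0.2918 μm/a
  Cl⁻ term: 0.01025·105.8^0.27·exp(0.036·85+0.049·-5.6) = 0.5849
  r_corr = 0.2918 + 0.5849 = 0.8768 μm/a

r_corr = 0.877 μm/a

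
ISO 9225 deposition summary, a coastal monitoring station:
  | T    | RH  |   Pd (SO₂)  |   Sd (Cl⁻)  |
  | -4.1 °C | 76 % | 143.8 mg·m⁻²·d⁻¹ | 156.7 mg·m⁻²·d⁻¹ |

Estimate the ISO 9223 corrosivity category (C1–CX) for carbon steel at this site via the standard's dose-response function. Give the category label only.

carbon steel: T≤10 °C ⇒ hinge +0.150·(-4.1−10) = -2.1150
  sulphur-dioxide contribution → 12.93 μm/a
  chloride contribution → 24.41 μm/a
  ⇒ r_corr(carbon steel) = 37.34 μm/a
ISO 9223 Table 2 (carbon steel): 25 < 37.3 ≤ 50 μm/a ⇒ C3

C3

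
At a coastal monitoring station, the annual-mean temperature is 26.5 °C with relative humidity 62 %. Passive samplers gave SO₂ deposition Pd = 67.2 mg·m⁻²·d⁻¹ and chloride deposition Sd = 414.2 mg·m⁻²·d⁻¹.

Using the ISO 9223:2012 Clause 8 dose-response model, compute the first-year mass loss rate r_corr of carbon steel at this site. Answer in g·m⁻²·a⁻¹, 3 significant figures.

carbon steel: T>10 °C ⇒ hinge -0.054·(26.5−10) = -0.8910
  SO₂ term: 1.77·67.2^0.52·exp(0.02·62-0.8910) = 22.38
  Cl⁻ term: 0.102·414.2^0.62·exp(0.033·62+0.04·26.5) = 95.54
  sum: 22.38 + 95.54 → r_corr = 117.9 μm/a
Convert to mass loss: 117.9 μm/a × 7.85 g/cm³ = 925.6 g·m⁻²·a⁻¹

r_corr = 926 g·m⁻²·a⁻¹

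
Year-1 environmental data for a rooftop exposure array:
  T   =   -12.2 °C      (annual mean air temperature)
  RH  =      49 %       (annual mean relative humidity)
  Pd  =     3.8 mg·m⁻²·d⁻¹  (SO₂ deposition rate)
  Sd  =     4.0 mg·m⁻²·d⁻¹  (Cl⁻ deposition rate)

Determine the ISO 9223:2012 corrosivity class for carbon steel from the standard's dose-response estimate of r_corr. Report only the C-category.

carbon steel: T≤10 °C ⇒ hinge +0.150·(-12.2−10) = -3.3300
  Pd branch = 1.77·Pd^0.52·e^(0.02·RH+f) = 0.338 μm/a
  Cl⁻ term: 0.102·4.0^0.62·exp(0.033·49+0.04·-12.2) = 0.7451
  r_corr = 0.338 + 0.7451 = 1.083 μm/a
ISO 9223 Table 2 (carbon steel): 0 < 1.08 ≤ 1.3 μm/a ⇒ C1

C1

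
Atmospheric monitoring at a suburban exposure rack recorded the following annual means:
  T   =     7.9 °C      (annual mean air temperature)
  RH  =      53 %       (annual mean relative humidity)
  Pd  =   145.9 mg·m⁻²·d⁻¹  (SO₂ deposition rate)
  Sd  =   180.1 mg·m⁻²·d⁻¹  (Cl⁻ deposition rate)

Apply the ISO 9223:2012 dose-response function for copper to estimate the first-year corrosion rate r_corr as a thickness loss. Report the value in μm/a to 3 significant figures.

r_corr = 0.752 μm/a

copper: temperature factor f = +0.126·(-2.1) = -0.2646
  Pd branch = 0.0053·Pd^0.26·e^(0.059·RH+f) = 0.3389 μm/a
  Sd branch = 0.01025·Sd^0.27·e^(0.036·RH+0.049·T) = 0.4135 μm/a
  r_corr = 0.3389 + 0.4135 = 0.7524 μm/a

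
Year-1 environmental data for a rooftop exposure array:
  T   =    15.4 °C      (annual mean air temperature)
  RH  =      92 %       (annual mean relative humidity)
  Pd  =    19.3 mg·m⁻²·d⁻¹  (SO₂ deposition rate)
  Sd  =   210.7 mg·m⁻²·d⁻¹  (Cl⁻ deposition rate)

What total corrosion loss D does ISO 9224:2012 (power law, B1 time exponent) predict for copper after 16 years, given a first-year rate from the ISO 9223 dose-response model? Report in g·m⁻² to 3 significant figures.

D(16) = 241 g·m⁻²

copper: f(T) = -0.080·(T−10) [T>10 °C] = -0.4320
  SO₂ term: 0.0053·19.3^0.26·exp(0.059·92-0.4320) = 1.691
  Sd branch = 0.01025·Sd^0.27·e^(0.036·RH+0.049·T) = 2.536 μm/a
  sum: 1.691 + 2.536 → r_corr = 4.228 μm/a
Power-law: D(16) = r_corr · 16^0.667
  D(16) = 4.228 × 16^0.667 = 4.228 × 6.355 = 26.87 μm
  Mass loss = 26.87 μm × 8.96 g/cm³ = 240.8 g·m⁻²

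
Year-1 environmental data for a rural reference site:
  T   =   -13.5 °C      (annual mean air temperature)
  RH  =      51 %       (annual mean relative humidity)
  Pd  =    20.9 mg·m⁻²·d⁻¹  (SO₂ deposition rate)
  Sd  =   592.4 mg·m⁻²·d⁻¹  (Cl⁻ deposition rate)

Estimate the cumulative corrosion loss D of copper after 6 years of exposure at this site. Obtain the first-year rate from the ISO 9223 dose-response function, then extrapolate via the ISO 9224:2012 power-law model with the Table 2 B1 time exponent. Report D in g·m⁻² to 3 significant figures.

copper: temperature factor f = +0.126·(-23.5) = -2.9610
  SO₂ term: 0.0053·20.9^0.26·exp(0.059·51-2.9610) = 0.01226
  Sd branch = 0.01025·Sd^0.27·e^(0.036·RH+0.049·T) = 0.186 μm/a
  sum: 0.01226 + 0.186 → r_corr = 0.1982 μm/a
ISO 9224: D(t) = r_corr · t^b with b = 0.667 (copper, B1)
  D(6) = 0.1982 × 6^0.667 = 0.1982 × 3.304 = 0.6549 μm
  Mass loss = 0.6549 μm × 8.96 g/cm³ = 5.868 g·m⁻²

D(6) = 5.87 g·m⁻²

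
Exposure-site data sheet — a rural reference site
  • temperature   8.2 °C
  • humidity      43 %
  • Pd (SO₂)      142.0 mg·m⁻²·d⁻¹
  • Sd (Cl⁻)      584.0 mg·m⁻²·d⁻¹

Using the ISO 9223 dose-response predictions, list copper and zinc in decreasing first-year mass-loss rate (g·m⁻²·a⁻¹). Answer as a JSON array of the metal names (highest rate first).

copper: f(T) = +0.126·(T−10) [T≤10 °C] = -0.2268
  SO₂ term: 0.0053·142.0^0.26·exp(0.059·43-0.2268) = 0.1937
  Cl⁻ term: 0.01025·584.0^0.27·exp(0.036·43+0.049·8.2) = 0.4022
  sum: 0.1937 + 0.4022 → r_corr = 0.5959 μm/a
  mass loss = 0.5959 μm/a × 8.96 g/cm³ = 5.339 g·m⁻²·a⁻¹
zinc: temperature factor f = +0.038·(-1.8) = -0.0684
  Pd branch = 0.0129·Pd^0.44·e^(0.046·RH+f) = 0.7708 μm/a
  Sd branch = 0.0175·Sd^0.57·e^(0.008·RH+0.085·T) = 1.871 μm/a
  r_corr = 0.7708 + 1.871 = 2.641 μm/a
  mass loss = 2.641 μm/a × 7.14 g/cm³ = 18.86 g·m⁻²·a⁻¹
Ordering by g·m⁻²·a⁻¹: zinc (18.9) > copper (5.34)

["zinc", "copper"]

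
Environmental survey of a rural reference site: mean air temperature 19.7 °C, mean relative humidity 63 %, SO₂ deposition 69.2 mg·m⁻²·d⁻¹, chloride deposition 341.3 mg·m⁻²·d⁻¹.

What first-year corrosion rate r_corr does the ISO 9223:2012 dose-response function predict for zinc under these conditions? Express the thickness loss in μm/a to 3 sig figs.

zinc: T>10 °C ⇒ hinge -0.071·(19.7−10) = -0.6887
  SO₂ term: 0.0129·69.2^0.44·exp(0.046·63-0.6887) = 0.7581
  Sd branch = 0.0175·Sd^0.57·e^(0.008·RH+0.085·T) = 4.296 μm/a
  r_corr = 0.7581 + 4.296 = 5.054 μm/a

r_corr = 5.05 μm/a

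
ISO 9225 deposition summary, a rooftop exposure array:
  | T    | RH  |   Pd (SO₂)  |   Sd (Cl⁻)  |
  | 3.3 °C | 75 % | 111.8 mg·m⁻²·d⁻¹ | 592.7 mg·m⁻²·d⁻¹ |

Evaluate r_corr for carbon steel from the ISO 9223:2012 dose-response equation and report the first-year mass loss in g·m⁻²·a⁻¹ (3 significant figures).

carbon steel: T≤10 °C ⇒ hinge +0.150·(3.3−10) = -1.0050
  sulphur-dioxide contribution → 33.74 μm/a
  chloride contribution → 72.44 μm/a
  total first-year rate 106.2 μm/a
Convert to mass loss: 106.2 μm/a × 7.85 g/cm³ = 833.5 g·m⁻²·a⁻¹

r_corr = 833 g·m⁻²·a⁻¹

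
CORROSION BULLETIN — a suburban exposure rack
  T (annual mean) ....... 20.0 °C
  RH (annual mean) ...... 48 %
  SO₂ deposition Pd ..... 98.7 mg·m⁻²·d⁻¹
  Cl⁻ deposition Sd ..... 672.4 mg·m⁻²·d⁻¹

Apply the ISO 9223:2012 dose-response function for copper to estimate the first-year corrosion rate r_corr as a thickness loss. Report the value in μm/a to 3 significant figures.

copper: T>10 °C ⇒ hinge -0.080·(20.0−10) = -0.8000
  Pd branch = 0.0053·Pd^0.26·e^(0.059·RH+f) = 0.1334 μm/a
  Cl⁻ term: 0.01025·672.4^0.27·exp(0.036·48+0.049·20.0) = 0.8918
  r_corr = 0.1334 + 0.8918 = 1.025 μm/a

r_corr = 1.03 μm/a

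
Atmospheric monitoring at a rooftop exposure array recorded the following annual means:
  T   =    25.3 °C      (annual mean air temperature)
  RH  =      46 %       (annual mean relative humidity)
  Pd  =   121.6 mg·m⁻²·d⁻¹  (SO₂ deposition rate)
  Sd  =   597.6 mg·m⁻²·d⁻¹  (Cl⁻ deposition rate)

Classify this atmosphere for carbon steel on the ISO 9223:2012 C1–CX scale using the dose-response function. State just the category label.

carbon steel: f(T) = -0.054·(T−10) [T>10 °C] = -0.8262
  Pd branch = 1.77·Pd^0.52·e^(0.02·RH+f) = 23.6 μm/a
  Sd branch = 0.102·Sd^0.62·e^(0.033·RH+0.04·T) = 67.41 μm/a
  r_corr = 23.6 + 67.41 = 91.01 μm/a
ISO 9223 Table 2 (carbon steel): 80 < 91 ≤ 200 μm/a ⇒ C5

C5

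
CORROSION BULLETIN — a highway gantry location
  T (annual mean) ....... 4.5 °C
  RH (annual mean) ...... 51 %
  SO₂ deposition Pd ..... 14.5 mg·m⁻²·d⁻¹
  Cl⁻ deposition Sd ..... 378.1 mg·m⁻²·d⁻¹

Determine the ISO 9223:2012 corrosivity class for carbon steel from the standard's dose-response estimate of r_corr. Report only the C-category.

carbon steel: temperature factor f = +0.150·(-5.5) = -0.8250
  Pd branch = 1.77·Pd^0.52·e^(0.02·RH+f) = 8.641 μm/a
  Sd branch = 0.102·Sd^0.62·e^(0.033·RH+0.04·T) = 26.05 μm/a
  sum: 8.641 + 26.05 → r_corr = 34.69 μm/a
ISO 9223 Table 2 (carbon steel): 25 < 34.7 ≤ 50 μm/a ⇒ C3

C3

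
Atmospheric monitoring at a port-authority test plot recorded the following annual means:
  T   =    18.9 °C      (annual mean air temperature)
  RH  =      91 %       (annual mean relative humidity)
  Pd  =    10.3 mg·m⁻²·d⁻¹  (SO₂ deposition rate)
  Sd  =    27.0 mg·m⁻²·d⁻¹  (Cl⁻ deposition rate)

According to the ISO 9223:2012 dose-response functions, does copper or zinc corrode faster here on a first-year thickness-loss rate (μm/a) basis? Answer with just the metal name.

copper

copper: T>10 °C ⇒ hinge -0.080·(18.9−10) = -0.7120
  SO₂ term: 0.0053·10.3^0.26·exp(0.059·91-0.7120) = 1.024
  Cl⁻ term: 0.01025·27.0^0.27·exp(0.036·91+0.049·18.9) = 1.668
  r_corr = 1.024 + 1.668 = 2.691 μm/a
zinc: temperature factor f = -0.071·(8.9) = -0.6319
  Pd branch = 0.0129·Pd^0.44·e^(0.046·RH+f) = 1.258 μm/a
  Sd branch = 0.0175·Sd^0.57·e^(0.008·RH+0.085·T) = 1.182 μm/a
  sum: 1.258 + 1.182 → r_corr = 2.441 μm/a
Ordering by μm/a: copper (2.69) > zinc (2.44)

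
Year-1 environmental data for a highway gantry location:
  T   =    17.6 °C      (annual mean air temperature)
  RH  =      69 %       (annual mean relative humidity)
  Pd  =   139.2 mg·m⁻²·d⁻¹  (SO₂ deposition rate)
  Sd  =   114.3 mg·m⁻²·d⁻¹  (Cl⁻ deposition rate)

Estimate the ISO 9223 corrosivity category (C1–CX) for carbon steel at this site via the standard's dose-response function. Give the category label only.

C5

carbon steel: T>10 °C ⇒ hinge -0.054·(17.6−10) = -0.4104
  SO₂ term: 1.77·139.2^0.52·exp(0.02·69-0.4104) = 60.78
  Sd branch = 0.102·Sd^0.62·e^(0.033·RH+0.04·T) = 37.95 μm/a
  sum: 60.78 + 37.95 → r_corr = 98.73 μm/a
Category bounds: 80…200 μm/a bracket r_corr ⇒ C5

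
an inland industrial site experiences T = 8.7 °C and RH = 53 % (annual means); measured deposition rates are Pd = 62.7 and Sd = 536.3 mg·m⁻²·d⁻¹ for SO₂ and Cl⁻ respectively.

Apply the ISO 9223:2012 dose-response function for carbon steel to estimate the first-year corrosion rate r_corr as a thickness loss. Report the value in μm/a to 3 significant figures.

carbon steel: T≤10 °C ⇒ hinge +0.150·(8.7−10) = -0.1950
  Pd branch = 1.77·Pd^0.52·e^(0.02·RH+f) = 36.16 μm/a
  Cl⁻ term: 0.102·536.3^0.62·exp(0.033·53+0.04·8.7) = 40.88
  r_corr = 36.16 + 40.88 = 77.04 μm/a

r_corr = 77.0 μm/a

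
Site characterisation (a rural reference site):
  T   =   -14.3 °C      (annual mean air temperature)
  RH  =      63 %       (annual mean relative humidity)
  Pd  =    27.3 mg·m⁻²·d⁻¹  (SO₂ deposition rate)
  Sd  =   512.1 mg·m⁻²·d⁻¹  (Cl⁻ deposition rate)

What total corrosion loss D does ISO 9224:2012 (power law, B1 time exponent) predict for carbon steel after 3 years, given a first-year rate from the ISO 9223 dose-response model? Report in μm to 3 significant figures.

carbon steel: f(T) = +0.150·(T−10) [T≤10 °C] = -3.6450
  Pd branch = 1.77·Pd^0.52·e^(0.02·RH+f) = 0.9099 μm/a
  Cl⁻ term: 0.102·512.1^0.62·exp(0.033·63+0.04·-14.3) = 22.02
  sum: 0.9099 + 22.02 → r_corr = 22.93 μm/a
ISO 9224: D(t) = r_corr · t^b with b = 0.523 (carbon steel, B1)
  D(3) = 22.93 × 3^0.523 = 22.93 × 1.776 = 40.74 μm

D(3) = 40.7 μm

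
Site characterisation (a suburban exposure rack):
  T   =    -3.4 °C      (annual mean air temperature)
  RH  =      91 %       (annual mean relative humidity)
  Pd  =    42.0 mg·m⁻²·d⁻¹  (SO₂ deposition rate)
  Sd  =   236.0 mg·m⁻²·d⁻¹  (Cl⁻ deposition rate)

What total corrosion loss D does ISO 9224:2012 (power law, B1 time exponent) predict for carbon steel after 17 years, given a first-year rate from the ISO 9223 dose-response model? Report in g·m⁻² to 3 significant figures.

D(17) = 2.19e+03 g·m⁻²

carbon steel: f(T) = +0.150·(T−10) [T≤10 °C] = -2.0100
  sulphur-dioxide contribution → 10.22 μm/a
  chloride contribution → 53.08 μm/a
  total first-year rate 63.3 μm/a
Power-law: D(17) = r_corr · 17^0.523
  D(17) = 63.3 × 17^0.523 = 63.3 × 4.401 = 278.6 μm
  Mass loss = 278.6 μm × 7.85 g/cm³ = 2187 g·m⁻²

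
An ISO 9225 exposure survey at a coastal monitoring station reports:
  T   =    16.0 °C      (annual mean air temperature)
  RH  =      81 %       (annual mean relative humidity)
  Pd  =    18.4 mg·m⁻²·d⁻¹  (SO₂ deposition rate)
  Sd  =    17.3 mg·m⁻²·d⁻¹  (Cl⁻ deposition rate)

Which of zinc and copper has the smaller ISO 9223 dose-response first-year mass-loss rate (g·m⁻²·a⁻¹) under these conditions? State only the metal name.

zinc

zinc: T>10 °C ⇒ hinge -0.071·(16.0−10) = -0.4260
  SO₂ term: 0.0129·18.4^0.44·exp(0.046·81-0.4260) = 1.26
  Sd branch = 0.0175·Sd^0.57·e^(0.008·RH+0.085·T) = 0.6619 μm/a
  r_corr = 1.26 + 0.6619 = 1.922 μm/a
  mass loss = 1.922 μm/a × 7.14 g/cm³ = 13.72 g·m⁻²·a⁻¹
copper: f(T) = -0.080·(T−10) [T>10 °C] = -0.4800
  SO₂ term: 0.0053·18.4^0.26·exp(0.059·81-0.4800) = 0.8321
  Sd branch = 0.01025·Sd^0.27·e^(0.036·RH+0.049·T) = 0.8951 μm/a
  sum: 0.8321 + 0.8951 → r_corr = 1.727 μm/a
  mass loss = 1.727 μm/a × 8.96 g/cm³ = 15.48 g·m⁻²·a⁻¹
Ordering by g·m⁻²·a⁻¹: copper (15.5) > zinc (13.7)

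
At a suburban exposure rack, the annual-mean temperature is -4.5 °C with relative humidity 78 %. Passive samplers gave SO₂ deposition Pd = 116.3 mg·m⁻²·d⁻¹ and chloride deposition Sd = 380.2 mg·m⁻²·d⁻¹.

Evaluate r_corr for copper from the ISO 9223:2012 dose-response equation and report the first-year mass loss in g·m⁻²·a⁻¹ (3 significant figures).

r_corr = 8.70 g·m⁻²·a⁻¹

copper: f(T) = +0.126·(T−10) [T≤10 °C] = -1.8270
  sulphur-dioxide contribution → 0.2927 μm/a
  chloride contribution → 0.6777 μm/a
  total first-year rate 0.9705 μm/a
Convert to mass loss: 0.9705 μm/a × 8.96 g/cm³ = 8.696 g·m⁻²·a⁻¹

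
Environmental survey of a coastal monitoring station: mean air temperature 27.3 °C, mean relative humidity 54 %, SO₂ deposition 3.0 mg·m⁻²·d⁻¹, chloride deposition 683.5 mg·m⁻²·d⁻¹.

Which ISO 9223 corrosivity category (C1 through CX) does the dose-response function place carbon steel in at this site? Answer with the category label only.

carbon steel: f(T) = -0.054·(T−10) [T>10 °C] = -0.9342
  Pd branch = 1.77·Pd^0.52·e^(0.02·RH+f) = 3.626 μm/a
  Cl⁻ term: 0.102·683.5^0.62·exp(0.033·54+0.04·27.3) = 103.3
  sum: 3.626 + 103.3 → r_corr = 107 μm/a
ISO 9223 Table 2 (carbon steel): 80 < 107 ≤ 200 μm/a ⇒ C5

C5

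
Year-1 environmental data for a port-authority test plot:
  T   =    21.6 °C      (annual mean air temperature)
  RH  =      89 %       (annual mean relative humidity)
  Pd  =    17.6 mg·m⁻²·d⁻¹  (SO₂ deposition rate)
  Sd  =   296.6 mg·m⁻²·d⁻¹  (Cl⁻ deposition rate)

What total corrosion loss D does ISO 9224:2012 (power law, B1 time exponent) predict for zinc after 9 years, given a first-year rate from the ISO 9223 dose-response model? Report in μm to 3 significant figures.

zinc: f(T) = -0.071·(T−10) [T>10 °C] = -0.8236
  SO₂ term: 0.0129·17.6^0.44·exp(0.046·89-0.8236) = 1.199
  Cl⁻ term: 0.0175·296.6^0.57·exp(0.008·89+0.085·21.6) = 5.738
  sum: 1.199 + 5.738 → r_corr = 6.937 μm/a
Long-term exponent b (ISO 9224 Table 2, B1) = 0.813
  D(9) = 6.937 × 9^0.813 = 6.937 × 5.968 = 41.4 μm

D(9) = 41.4 μm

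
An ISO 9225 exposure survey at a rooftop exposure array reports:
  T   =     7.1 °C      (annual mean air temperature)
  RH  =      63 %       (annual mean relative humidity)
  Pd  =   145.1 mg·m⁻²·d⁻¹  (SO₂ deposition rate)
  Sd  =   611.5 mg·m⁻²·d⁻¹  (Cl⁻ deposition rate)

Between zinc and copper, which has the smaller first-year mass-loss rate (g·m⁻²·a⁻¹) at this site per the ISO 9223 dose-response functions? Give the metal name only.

copper

zinc: temperature factor f = +0.038·(-2.9) = -0.1102
  Pd branch = 0.0129·Pd^0.44·e^(0.046·RH+f) = 1.873 μm/a
  Cl⁻ term: 0.0175·611.5^0.57·exp(0.008·63+0.085·7.1) = 2.052
  r_corr = 1.873 + 2.052 = 3.925 μm/a
  mass loss = 3.925 μm/a × 7.14 g/cm³ = 28.02 g·m⁻²·a⁻¹
copper: temperature factor f = +0.126·(-2.9) = -0.3654
  SO₂ term: 0.0053·145.1^0.26·exp(0.059·63-0.3654) = 0.5519
  Cl⁻ term: 0.01025·611.5^0.27·exp(0.036·63+0.049·7.1) = 0.7927
  r_corr = 0.5519 + 0.7927 = 1.345 μm/a
  mass loss = 1.345 μm/a × 8.96 g/cm³ = 12.05 g·m⁻²·a⁻¹
Ordering by g·m⁻²·a⁻¹: zinc (28) > copper (12)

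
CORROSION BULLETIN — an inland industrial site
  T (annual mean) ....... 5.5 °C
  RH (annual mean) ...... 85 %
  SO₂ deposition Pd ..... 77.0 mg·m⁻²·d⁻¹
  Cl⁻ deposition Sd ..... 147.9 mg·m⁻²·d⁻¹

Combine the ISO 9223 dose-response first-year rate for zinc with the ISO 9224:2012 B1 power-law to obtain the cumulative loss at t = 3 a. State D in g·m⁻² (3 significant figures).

zinc: temperature factor f = +0.038·(-4.5) = -0.1710
  sulphur-dioxide contribution → 3.668 μm/a
  chloride contribution → 0.9512 μm/a
  ⇒ r_corr(zinc) = 4.62 μm/a
Power-law: D(3) = r_corr · 3^0.813
  D(3) = 4.62 × 3^0.813 = 4.62 × 2.443 = 11.28 μm
  Mass loss = 11.28 μm × 7.14 g/cm³ = 80.57 g·m⁻²

D(3) = 80.6 g·m⁻²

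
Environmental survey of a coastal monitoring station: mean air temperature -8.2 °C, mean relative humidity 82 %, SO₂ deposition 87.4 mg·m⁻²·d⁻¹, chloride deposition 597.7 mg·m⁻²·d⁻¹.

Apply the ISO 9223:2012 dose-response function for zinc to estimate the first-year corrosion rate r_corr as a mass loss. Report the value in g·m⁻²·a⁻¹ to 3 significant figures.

zinc: T≤10 °C ⇒ hinge +0.038·(-8.2−10) = -0.6916
  SO₂ term: 0.0129·87.4^0.44·exp(0.046·82-0.6916) = 2.007
  Sd branch = 0.0175·Sd^0.57·e^(0.008·RH+0.085·T) = 0.6424 μm/a
  r_corr = 2.007 + 0.6424 = 2.65 μm/a
Convert to mass loss: 2.65 μm/a × 7.14 g/cm³ = 18.92 g·m⁻²·a⁻¹

r_corr = 18.9 g·m⁻²·a⁻¹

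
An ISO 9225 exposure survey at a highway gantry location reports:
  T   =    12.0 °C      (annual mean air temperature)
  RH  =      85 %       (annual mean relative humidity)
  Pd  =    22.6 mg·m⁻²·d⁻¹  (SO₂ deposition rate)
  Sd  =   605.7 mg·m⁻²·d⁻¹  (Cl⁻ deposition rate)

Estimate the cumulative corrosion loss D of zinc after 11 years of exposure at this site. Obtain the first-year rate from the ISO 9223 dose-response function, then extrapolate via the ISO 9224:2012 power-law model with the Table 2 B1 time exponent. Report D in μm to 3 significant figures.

zinc: temperature factor f = -0.071·(2.0) = -0.1420
  sulphur-dioxide contribution → 2.202 μm/a
  chloride contribution → 3.692 μm/a
  total first-year rate 5.894 μm/a
Power-law: D(11) = r_corr · 11^0.813
  D(11) = 5.894 × 11^0.813 = 5.894 × 7.025 = 41.4 μm

D(11) = 41.4 μm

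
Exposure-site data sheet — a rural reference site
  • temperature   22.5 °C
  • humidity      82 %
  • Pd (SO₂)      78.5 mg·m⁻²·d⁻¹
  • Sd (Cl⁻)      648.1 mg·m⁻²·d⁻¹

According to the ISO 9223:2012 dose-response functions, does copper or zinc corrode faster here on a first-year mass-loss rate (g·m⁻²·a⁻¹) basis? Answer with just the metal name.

copper: temperature factor f = -0.080·(12.5) = -1.0000
  Pd branch = 0.0053·Pd^0.26·e^(0.059·RH+f) = 0.7652 μm/a
  Sd branch = 0.01025·Sd^0.27·e^(0.036·RH+0.049·T) = 3.394 μm/a
  r_corr = 0.7652 + 3.394 = 4.159 μm/a
  mass loss = 4.159 μm/a × 8.96 g/cm³ = 37.27 g·m⁻²·a⁻¹
zinc: temperature factor f = -0.071·(12.5) = -0.8875
  Pd branch = 0.0129·Pd^0.44·e^(0.046·RH+f) = 1.574 μm/a
  Sd branch = 0.0175·Sd^0.57·e^(0.008·RH+0.085·T) = 9.144 μm/a
  sum: 1.574 + 9.144 → r_corr = 10.72 μm/a
  mass loss = 10.72 μm/a × 7.14 g/cm³ = 76.53 g·m⁻²·a⁻¹
Ordering by g·m⁻²·a⁻¹: zinc (76.5) > copper (37.3)

zinc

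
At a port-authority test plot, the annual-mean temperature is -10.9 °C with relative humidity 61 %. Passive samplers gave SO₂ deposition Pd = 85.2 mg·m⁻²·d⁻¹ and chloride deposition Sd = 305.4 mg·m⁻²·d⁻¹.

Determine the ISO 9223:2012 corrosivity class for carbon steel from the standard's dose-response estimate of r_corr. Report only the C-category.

C2

carbon steel: f(T) = +0.150·(T−10) [T≤10 °C] = -3.1350
  Pd branch = 1.77·Pd^0.52·e^(0.02·RH+f) = 2.631 μm/a
  Cl⁻ term: 0.102·305.4^0.62·exp(0.033·61+0.04·-10.9) = 17.14
  r_corr = 2.631 + 17.14 = 19.77 μm/a
19.8 μm/a falls in (1.3, 25] for carbon steel → category C2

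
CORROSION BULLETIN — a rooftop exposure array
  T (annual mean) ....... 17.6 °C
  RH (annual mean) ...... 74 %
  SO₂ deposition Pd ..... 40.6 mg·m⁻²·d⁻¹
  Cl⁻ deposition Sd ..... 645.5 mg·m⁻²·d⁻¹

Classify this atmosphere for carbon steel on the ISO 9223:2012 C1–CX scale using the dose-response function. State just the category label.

C5

carbon steel: f(T) = -0.054·(T−10) [T>10 °C] = -0.4104
  Pd branch = 1.77·Pd^0.52·e^(0.02·RH+f) = 35.39 μm/a
  Cl⁻ term: 0.102·645.5^0.62·exp(0.033·74+0.04·17.6) = 130.9
  r_corr = 35.39 + 130.9 = 166.3 μm/a
ISO 9223 Table 2 (carbon steel): 80 < 166 ≤ 200 μm/a ⇒ C5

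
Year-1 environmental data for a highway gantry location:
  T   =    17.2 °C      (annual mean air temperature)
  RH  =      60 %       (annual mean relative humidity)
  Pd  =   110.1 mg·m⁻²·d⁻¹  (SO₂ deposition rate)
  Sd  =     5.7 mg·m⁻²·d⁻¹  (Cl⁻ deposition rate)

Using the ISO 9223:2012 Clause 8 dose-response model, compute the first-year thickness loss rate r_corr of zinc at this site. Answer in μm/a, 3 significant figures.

r_corr = 1.30 μm/a

zinc: temperature factor f = -0.071·(7.2) = -0.5112
  Pd branch = 0.0129·Pd^0.44·e^(0.046·RH+f) = 0.9674 μm/a
  Sd branch = 0.0175·Sd^0.57·e^(0.008·RH+0.085·T) = 0.3291 μm/a
  r_corr = 0.9674 + 0.3291 = 1.296 μm/a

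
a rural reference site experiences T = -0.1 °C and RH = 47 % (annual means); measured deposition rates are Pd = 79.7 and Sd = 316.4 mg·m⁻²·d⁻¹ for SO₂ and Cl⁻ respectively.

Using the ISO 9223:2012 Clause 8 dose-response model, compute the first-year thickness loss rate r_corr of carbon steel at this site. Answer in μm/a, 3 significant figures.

carbon steel: T≤10 °C ⇒ hinge +0.150·(-0.1−10) = -1.5150
  Pd branch = 1.77·Pd^0.52·e^(0.02·RH+f) = 9.705 μm/a
  Sd branch = 0.102·Sd^0.62·e^(0.033·RH+0.04·T) = 17.01 μm/a
  r_corr = 9.705 + 17.01 = 26.71 μm/a

r_corr = 26.7 μm/a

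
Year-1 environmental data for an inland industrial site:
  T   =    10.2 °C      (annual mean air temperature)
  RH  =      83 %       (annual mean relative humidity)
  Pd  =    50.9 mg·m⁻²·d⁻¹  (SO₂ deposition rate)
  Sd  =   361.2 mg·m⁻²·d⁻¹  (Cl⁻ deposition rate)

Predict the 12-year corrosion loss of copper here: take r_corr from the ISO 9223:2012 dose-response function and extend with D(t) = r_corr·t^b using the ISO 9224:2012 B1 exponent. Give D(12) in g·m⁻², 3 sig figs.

D(12) = 168 g·m⁻²

copper: T>10 °C ⇒ hinge -0.080·(10.2−10) = -0.0160
  SO₂ term: 0.0053·50.9^0.26·exp(0.059·83-0.0160) = 1.94
  Sd branch = 0.01025·Sd^0.27·e^(0.036·RH+0.049·T) = 1.645 μm/a
  sum: 1.94 + 1.645 → r_corr = 3.585 μm/a
Power-law: D(12) = r_corr · 12^0.667
  D(12) = 3.585 × 12^0.667 = 3.585 × 5.246 = 18.8 μm
  Mass loss = 18.8 μm × 8.96 g/cm³ = 168.5 g·m⁻²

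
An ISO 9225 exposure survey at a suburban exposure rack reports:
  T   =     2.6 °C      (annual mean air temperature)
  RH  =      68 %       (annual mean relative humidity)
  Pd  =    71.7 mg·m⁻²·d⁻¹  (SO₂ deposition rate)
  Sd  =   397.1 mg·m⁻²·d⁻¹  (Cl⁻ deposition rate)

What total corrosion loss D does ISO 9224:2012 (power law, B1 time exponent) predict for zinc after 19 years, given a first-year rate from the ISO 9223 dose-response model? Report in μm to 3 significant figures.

zinc: temperature factor f = +0.038·(-7.4) = -0.2812
  Pd branch = 0.0129·Pd^0.44·e^(0.046·RH+f) = 1.457 μm/a
  Sd branch = 0.0175·Sd^0.57·e^(0.008·RH+0.085·T) = 1.139 μm/a
  sum: 1.457 + 1.139 → r_corr = 2.596 μm/a
Power-law: D(19) = r_corr · 19^0.813
  D(19) = 2.596 × 19^0.813 = 2.596 × 10.96 = 28.44 μm

D(19) = 28.4 μm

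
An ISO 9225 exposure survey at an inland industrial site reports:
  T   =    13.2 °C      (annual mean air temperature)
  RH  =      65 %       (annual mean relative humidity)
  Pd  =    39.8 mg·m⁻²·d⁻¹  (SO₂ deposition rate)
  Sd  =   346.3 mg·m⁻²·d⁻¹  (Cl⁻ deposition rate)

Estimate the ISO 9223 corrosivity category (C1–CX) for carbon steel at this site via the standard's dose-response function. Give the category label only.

C5

carbon steel: f(T) = -0.054·(T−10) [T>10 °C] = -0.1728
  Pd branch = 1.77·Pd^0.52·e^(0.02·RH+f) = 37.11 μm/a
  Cl⁻ term: 0.102·346.3^0.62·exp(0.033·65+0.04·13.2) = 55.45
  sum: 37.11 + 55.45 → r_corr = 92.56 μm/a
ISO 9223 Table 2 (carbon steel): 80 < 92.6 ≤ 200 μm/a ⇒ C5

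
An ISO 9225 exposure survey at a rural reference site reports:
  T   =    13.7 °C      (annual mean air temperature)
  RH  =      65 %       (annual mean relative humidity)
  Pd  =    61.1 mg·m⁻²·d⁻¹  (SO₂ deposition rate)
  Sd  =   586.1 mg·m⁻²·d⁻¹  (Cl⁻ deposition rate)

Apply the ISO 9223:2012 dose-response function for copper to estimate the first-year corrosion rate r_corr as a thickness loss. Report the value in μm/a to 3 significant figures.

r_corr = 1.70 μm/a

copper: temperature factor f = -0.080·(3.7) = -0.2960
  sulphur-dioxide contribution → 0.5316 μm/a
  chloride contribution → 1.164 μm/a
  ⇒ r_corr(copper) = 1.695 μm/a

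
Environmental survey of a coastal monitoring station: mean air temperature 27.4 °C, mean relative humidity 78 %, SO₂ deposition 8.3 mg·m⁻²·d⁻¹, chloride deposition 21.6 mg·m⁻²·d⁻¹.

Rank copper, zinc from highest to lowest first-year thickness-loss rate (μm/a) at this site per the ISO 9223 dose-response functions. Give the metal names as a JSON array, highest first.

copper: temperature factor f = -0.080·(17.4) = -1.3920
  Pd branch = 0.0053·Pd^0.26·e^(0.059·RH+f) = 0.2277 μm/a
  Cl⁻ term: 0.01025·21.6^0.27·exp(0.036·78+0.049·27.4) = 1.491
  r_corr = 0.2277 + 1.491 = 1.719 μm/a
zinc: f(T) = -0.071·(T−10) [T>10 °C] = -1.2354
  SO₂ term: 0.0129·8.3^0.44·exp(0.046·78-1.2354) = 0.3441
  Cl⁻ term: 0.0175·21.6^0.57·exp(0.008·78+0.085·27.4) = 1.933
  sum: 0.3441 + 1.933 → r_corr = 2.277 μm/a
Ordering by μm/a: zinc (2.28) > copper (1.72)

["zinc", "copper"]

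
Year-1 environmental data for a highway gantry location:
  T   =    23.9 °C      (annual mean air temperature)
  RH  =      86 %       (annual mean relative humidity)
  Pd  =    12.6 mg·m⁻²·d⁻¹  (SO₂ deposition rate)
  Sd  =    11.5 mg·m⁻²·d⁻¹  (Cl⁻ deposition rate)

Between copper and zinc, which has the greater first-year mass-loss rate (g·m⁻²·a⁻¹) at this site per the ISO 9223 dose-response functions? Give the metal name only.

copper: T>10 °C ⇒ hinge -0.080·(23.9−10) = -1.1120
  SO₂ term: 0.0053·12.6^0.26·exp(0.059·86-1.1120) = 0.5383
  Sd branch = 0.01025·Sd^0.27·e^(0.036·RH+0.049·T) = 1.413 μm/a
  r_corr = 0.5383 + 1.413 = 1.952 μm/a
  mass loss = 1.952 μm/a × 8.96 g/cm³ = 17.49 g·m⁻²·a⁻¹
zinc: temperature factor f = -0.071·(13.9) = -0.9869
  SO₂ term: 0.0129·12.6^0.44·exp(0.046·86-0.9869) = 0.766
  Cl⁻ term: 0.0175·11.5^0.57·exp(0.008·86+0.085·23.9) = 1.068
  r_corr = 0.766 + 1.068 = 1.834 μm/a
  mass loss = 1.834 μm/a × 7.14 g/cm³ = 13.1 g·m⁻²·a⁻¹
Ordering by g·m⁻²·a⁻¹: copper (17.5) > zinc (13.1)

copper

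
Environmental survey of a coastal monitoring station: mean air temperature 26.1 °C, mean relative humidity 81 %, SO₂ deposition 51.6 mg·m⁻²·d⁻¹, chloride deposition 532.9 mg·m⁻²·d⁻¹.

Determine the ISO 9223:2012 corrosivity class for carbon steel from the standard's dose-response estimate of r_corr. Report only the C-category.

carbon steel: f(T) = -0.054·(T−10) [T>10 °C] = -0.8694
  Pd branch = 1.77·Pd^0.52·e^(0.02·RH+f) = 29.14 μm/a
  Sd branch = 0.102·Sd^0.62·e^(0.033·RH+0.04·T) = 205.8 μm/a
  r_corr = 29.14 + 205.8 = 234.9 μm/a
ISO 9223 Table 2 (carbon steel): 200 < 235 ≤ 700 μm/a ⇒ CX

CX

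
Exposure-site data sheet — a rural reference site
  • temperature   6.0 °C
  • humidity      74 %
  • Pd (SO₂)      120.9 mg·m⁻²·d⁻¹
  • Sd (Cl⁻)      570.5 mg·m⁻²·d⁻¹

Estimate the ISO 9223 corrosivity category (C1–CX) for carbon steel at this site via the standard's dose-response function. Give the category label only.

carbon steel: f(T) = +0.150·(T−10) [T≤10 °C] = -0.6000
  SO₂ term: 1.77·120.9^0.52·exp(0.02·74-0.6000) = 51.64
  Sd branch = 0.102·Sd^0.62·e^(0.033·RH+0.04·T) = 76.25 μm/a
  r_corr = 51.64 + 76.25 = 127.9 μm/a
Category bounds: 80…200 μm/a bracket r_corr ⇒ C5

C5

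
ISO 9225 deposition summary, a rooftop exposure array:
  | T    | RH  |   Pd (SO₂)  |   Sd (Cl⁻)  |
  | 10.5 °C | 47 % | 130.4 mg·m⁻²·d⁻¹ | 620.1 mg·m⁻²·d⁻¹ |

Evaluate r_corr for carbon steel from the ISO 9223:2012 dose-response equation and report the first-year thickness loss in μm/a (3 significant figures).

r_corr = 95.0 μm/a

carbon steel: f(T) = -0.054·(T−10) [T>10 °C] = -0.0270
  sulphur-dioxide contribution → 55.52 μm/a
  chloride contribution → 39.44 μm/a
  ⇒ r_corr(carbon steel) = 94.96 μm/a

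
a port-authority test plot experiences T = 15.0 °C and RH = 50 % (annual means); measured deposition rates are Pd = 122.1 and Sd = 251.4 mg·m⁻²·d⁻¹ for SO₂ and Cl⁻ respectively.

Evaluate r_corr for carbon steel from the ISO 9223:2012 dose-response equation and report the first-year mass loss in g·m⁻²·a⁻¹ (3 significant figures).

r_corr = 585 g·m⁻²·a⁻¹

carbon steel: temperature factor f = -0.054·(5.0) = -0.2700
  sulphur-dioxide contribution → 44.68 μm/a
  chloride contribution → 29.78 μm/a
  total first-year rate 74.46 μm/a
Convert to mass loss: 74.46 μm/a × 7.85 g/cm³ = 584.5 g·m⁻²·a⁻¹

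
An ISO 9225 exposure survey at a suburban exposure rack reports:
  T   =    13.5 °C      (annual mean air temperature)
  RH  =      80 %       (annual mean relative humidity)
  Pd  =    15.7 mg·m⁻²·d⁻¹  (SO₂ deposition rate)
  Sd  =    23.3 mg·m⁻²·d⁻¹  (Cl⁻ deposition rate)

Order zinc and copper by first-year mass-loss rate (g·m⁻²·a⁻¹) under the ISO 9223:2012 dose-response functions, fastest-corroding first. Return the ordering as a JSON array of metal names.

["copper", "zinc"]

zinc: temperature factor f = -0.071·(3.5) = -0.2485
  sulphur-dioxide contribution → 1.34 μm/a
  chloride contribution → 0.6291 μm/a
  total first-year rate 1.969 μm/a
  mass loss = 1.969 μm/a × 7.14 g/cm³ = 14.06 g·m⁻²·a⁻¹
copper: temperature factor f = -0.080·(3.5) = -0.2800
  sulphur-dioxide contribution → 0.9193 μm/a
  chloride contribution → 0.8279 μm/a
  total first-year rate 1.747 μm/a
  mass loss = 1.747 μm/a × 8.96 g/cm³ = 15.66 g·m⁻²·a⁻¹
Ordering by g·m⁻²·a⁻¹: copper (15.7) > zinc (14.1)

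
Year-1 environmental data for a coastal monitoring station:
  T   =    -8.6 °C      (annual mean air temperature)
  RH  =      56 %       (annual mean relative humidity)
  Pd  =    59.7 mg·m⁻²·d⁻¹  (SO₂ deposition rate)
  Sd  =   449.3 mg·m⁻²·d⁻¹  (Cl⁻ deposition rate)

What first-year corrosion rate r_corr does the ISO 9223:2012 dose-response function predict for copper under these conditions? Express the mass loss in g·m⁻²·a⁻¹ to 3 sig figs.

copper: T≤10 °C ⇒ hinge +0.126·(-8.6−10) = -2.3436
  Pd branch = 0.0053·Pd^0.26·e^(0.059·RH+f) = 0.0401 μm/a
  Cl⁻ term: 0.01025·449.3^0.27·exp(0.036·56+0.049·-8.6) = 0.2627
  r_corr = 0.0401 + 0.2627 = 0.3028 μm/a
Convert to mass loss: 0.3028 μm/a × 8.96 g/cm³ = 2.713 g·m⁻²·a⁻¹

r_corr = 2.71 g·m⁻²·a⁻¹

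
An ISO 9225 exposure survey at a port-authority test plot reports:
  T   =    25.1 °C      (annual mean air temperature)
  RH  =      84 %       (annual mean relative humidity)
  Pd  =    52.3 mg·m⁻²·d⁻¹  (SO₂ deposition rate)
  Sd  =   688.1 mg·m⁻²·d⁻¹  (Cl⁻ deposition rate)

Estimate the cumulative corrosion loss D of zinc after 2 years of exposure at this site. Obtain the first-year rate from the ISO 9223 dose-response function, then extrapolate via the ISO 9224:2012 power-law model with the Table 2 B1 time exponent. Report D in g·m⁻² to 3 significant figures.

D(2) = 165 g·m⁻²

zinc: f(T) = -0.071·(T−10) [T>10 °C] = -1.0721
  SO₂ term: 0.0129·52.3^0.44·exp(0.046·84-1.0721) = 1.2
  Cl⁻ term: 0.0175·688.1^0.57·exp(0.008·84+0.085·25.1) = 11.99
  sum: 1.2 + 11.99 → r_corr = 13.19 μm/a
ISO 9224: D(t) = r_corr · t^b with b = 0.813 (zinc, B1)
  D(2) = 13.19 × 2^0.813 = 13.19 × 1.757 = 23.18 μm
  Mass loss = 23.18 μm × 7.14 g/cm³ = 165.5 g·m⁻²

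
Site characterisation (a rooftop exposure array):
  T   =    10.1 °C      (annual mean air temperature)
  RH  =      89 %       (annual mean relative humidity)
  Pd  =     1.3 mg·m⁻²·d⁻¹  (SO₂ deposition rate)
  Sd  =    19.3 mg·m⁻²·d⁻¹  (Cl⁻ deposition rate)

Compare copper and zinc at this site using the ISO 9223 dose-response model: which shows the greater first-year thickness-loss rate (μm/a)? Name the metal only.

copper: T>10 °C ⇒ hinge -0.080·(10.1−10) = -0.0080
  sulphur-dioxide contribution → 1.074 μm/a
  chloride contribution → 0.921 μm/a
  ⇒ r_corr(copper) = 1.995 μm/a
zinc: temperature factor f = -0.071·(0.1) = -0.0071
  sulphur-dioxide contribution → 0.8623 μm/a
  chloride contribution → 0.4548 μm/a
  total first-year rate 1.317 μm/a
Ordering by μm/a: copper (1.99) > zinc (1.32)

copper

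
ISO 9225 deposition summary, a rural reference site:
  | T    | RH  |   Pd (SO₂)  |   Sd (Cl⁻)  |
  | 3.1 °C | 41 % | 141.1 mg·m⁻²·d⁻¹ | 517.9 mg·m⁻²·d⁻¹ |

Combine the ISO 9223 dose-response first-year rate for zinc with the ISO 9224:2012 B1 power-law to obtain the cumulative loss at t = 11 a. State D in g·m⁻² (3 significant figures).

zinc: temperature factor f = +0.038·(-6.9) = -0.2622
  Pd branch = 0.0129·Pd^0.44·e^(0.046·RH+f) = 0.5775 μm/a
  Cl⁻ term: 0.0175·517.9^0.57·exp(0.008·41+0.085·3.1) = 1.114
  sum: 0.5775 + 1.114 → r_corr = 1.692 μm/a
ISO 9224: D(t) = r_corr · t^b with b = 0.813 (zinc, B1)
  D(11) = 1.692 × 11^0.813 = 1.692 × 7.025 = 11.89 μm
  Mass loss = 11.89 μm × 7.14 g/cm³ = 84.87 g·m⁻²

D(11) = 84.9 g·m⁻²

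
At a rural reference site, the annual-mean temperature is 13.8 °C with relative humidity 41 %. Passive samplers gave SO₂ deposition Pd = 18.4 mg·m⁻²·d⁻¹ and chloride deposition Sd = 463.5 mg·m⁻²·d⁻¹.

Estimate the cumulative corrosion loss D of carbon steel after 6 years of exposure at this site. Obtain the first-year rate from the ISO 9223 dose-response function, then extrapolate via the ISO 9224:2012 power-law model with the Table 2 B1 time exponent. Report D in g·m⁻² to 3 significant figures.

D(6) = 916 g·m⁻²

carbon steel: temperature factor f = -0.054·(3.8) = -0.2052
  SO₂ term: 1.77·18.4^0.52·exp(0.02·41-0.2052) = 14.88
  Cl⁻ term: 0.102·463.5^0.62·exp(0.033·41+0.04·13.8) = 30.82
  r_corr = 14.88 + 30.82 = 45.71 μm/a
ISO 9224: D(t) = r_corr · t^b with b = 0.523 (carbon steel, B1)
  D(6) = 45.71 × 6^0.523 = 45.71 × 2.553 = 116.7 μm
  Mass loss = 116.7 μm × 7.85 g/cm³ = 915.8 g·m⁻²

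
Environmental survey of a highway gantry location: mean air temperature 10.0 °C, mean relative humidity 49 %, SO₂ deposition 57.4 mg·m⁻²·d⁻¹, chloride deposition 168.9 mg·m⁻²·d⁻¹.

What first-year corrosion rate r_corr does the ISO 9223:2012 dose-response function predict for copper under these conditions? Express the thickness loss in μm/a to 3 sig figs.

copper: f(T) = +0.126·(T−10) [T≤10 °C] = +0.0000
  SO₂ term: 0.0053·57.4^0.26·exp(0.059·49+0.0000) = 0.2736
  Sd branch = 0.01025·Sd^0.27·e^(0.036·RH+0.049·T) = 0.39 μm/a
  r_corr = 0.2736 + 0.39 = 0.6636 μm/a

r_corr = 0.664 μm/a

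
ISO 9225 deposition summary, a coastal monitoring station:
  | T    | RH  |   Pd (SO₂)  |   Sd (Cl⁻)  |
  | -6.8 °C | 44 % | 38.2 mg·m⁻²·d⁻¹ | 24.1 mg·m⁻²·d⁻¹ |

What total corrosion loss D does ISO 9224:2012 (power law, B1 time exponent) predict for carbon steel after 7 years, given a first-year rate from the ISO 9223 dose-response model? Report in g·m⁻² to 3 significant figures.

carbon steel: T≤10 °C ⇒ hinge +0.150·(-6.8−10) = -2.5200
  Pd branch = 1.77·Pd^0.52·e^(0.02·RH+f) = 2.282 μm/a
  Sd branch = 0.102·Sd^0.62·e^(0.033·RH+0.04·T) = 2.387 μm/a
  r_corr = 2.282 + 2.387 = 4.67 μm/a
Power-law: D(7) = r_corr · 7^0.523
  D(7) = 4.67 × 7^0.523 = 4.67 × 2.767 = 12.92 μm
  Mass loss = 12.92 μm × 7.85 g/cm³ = 101.4 g·m⁻²

D(7) = 101 g·m⁻²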